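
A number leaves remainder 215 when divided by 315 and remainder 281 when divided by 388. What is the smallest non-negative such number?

Write x = 215 + 315·k. Then 315·k ≡ 281 − 215 ≡ 66 (mod 388).
Need 315⁻¹ mod 388. Extended Euclid on (388, 315):
388 = 1·315 + 73
315 = 4·73 + 23
73 = 3·23 + 4
23 = 5·4 + 3
4 = 1·3 + 1
3 = 3·1 + 0
Back-substitute:
1 = 4 − 3
1 = −23 + 6·4
1 = 6·73 − 19·23
1 = −19·315 + 82·73
1 = 82·388 − 101·315
315⁻¹ ≡ 287 (mod 388), so k ≡ 287·66 ≡ 318 (mod 388).
x = 215 + 315·318 = 100385.

100385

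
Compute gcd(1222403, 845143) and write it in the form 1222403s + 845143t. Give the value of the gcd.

13

Euclidean algorithm:
1222403 = 1·845143 + 377260
845143 = 2·377260 + 90623
377260 = 4·90623 + 14768
90623 = 6·14768 + 2015
14768 = 7·2015 + 663
2015 = 3·663 + 26
663 = 25·26 + 13
26 = 2·13 + 0
gcd(1222403, 845143) = 13.
Working backward:
13 = 663 − 25·26
13 = −25·2015 + 76·663
13 = 76·14768 − 557·2015
13 = −557·90623 + 3418·14768
13 = 3418·377260 − 14229·90623
13 = −14229·845143 + 31876·377260
13 = 31876·1222403 − 46105·845143
So 13 = (31876)·1222403 + (-46105)·845143.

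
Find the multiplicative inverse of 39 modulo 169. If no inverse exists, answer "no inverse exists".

no inverse exists

Compute gcd(39, 169):
169 = 4×39 + 13
39 = 3×13 + 0
gcd(39, 169) = 13 ≠ 1, so 39 has no multiplicative inverse modulo 169.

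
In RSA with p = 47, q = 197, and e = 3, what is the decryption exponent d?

6011

φ(n) = (p−1)(q−1) = 46·196 = 9016.
Need d with 3·d ≡ 1 (mod 9016). Apply the extended Euclidean algorithm:
9016 = 3005·3 + 1
3 = 3·1 + 0
Back-substitute:
1 = 9016 − 3005·3
So 3·(-3005) ≡ 1 (mod 9016), hence d ≡ -3005 ≡ 6011 (mod 9016).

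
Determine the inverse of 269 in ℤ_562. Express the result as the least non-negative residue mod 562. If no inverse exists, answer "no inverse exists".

gcd(562, 269) by repeated division:
562 = 2×269 + 24
269 = 11×24 + 5
24 = 4×5 + 4
5 = 1×4 + 1
4 = 4×1 + 0
gcd = 1, so the inverse exists. Back-substitute:
1 = 5 − 4
1 = −24 + 5·5
1 = 5·269 − 56·24
1 = −56·562 + 117·269
So 269·117 ≡ 1 (mod 562).

117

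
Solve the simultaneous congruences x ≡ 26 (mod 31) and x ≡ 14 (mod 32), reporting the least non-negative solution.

398

Write x = 26 + 31·k. Then 31·k ≡ 14 − 26 ≡ 20 (mod 32).
Need 31⁻¹ mod 32. Extended Euclid on (32, 31):
32 = 1×31 + 1
31 = 31×1 + 0
Back-substitute:
1 = 32 − 31
31⁻¹ ≡ 31 (mod 32), so k ≡ 31·20 ≡ 12 (mod 32).
x = 26 + 31·12 = 398.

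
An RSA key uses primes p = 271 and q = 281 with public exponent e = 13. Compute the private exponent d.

29077

φ(n) = (p−1)(q−1) = 270·280 = 75600.
Need d with 13·d ≡ 1 (mod 75600). Apply the extended Euclidean algorithm:
75600 = 5815×13 + 5
13 = 2×5 + 3
5 = 1×3 + 2
3 = 1×2 + 1
2 = 2×1 + 0
Back-substitute:
1 = 3 − 2
1 = −5 + 2·3
1 = 2·13 − 5·5
1 = −5·75600 + 29077·13
So 13·29077 ≡ 1 (mod 75600), hence d = 29077.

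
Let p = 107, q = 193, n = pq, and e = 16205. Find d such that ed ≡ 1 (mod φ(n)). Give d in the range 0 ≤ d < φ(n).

1541

φ(n) = (p−1)(q−1) = 106·192 = 20352.
Need d with 16205·d ≡ 1 (mod 20352). Apply the extended Euclidean algorithm:
20352 = 1×16205 + 4147
16205 = 3×4147 + 3764
4147 = 1×3764 + 383
3764 = 9×383 + 317
383 = 1×317 + 66
317 = 4×66 + 53
66 = 1×53 + 13
53 = 4×13 + 1
13 = 13×1 + 0
Back-substitute:
1 = 53 − 4·13
1 = −4·66 + 5·53
1 = 5·317 − 24·66
1 = −24·383 + 29·317
1 = 29·3764 − 285·383
1 = −285·4147 + 314·3764
1 = 314·16205 − 1227·4147
1 = −1227·20352 + 1541·16205
So 16205·1541 ≡ 1 (mod 20352), hence d = 1541.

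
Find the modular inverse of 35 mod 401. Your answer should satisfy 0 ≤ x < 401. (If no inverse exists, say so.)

Run Euclid on (401, 35):
401 = 11·35 + 16
35 = 2·16 + 3
16 = 5·3 + 1
3 = 3·1 + 0
gcd = 1, so the inverse exists. Back-substitute:
1 = 16 − 5·3
1 = −5·35 + 11·16
1 = 11·401 − 126·35
Hence 35⁻¹ ≡ -126 ≡ 275 (mod 401).

275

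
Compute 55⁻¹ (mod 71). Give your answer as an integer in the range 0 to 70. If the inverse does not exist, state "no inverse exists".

gcd(71, 55) by repeated division:
71 = 1*55 + 16
55 = 3*16 + 7
16 = 2*7 + 2
7 = 3*2 + 1
2 = 2*1 + 0
Since gcd(55, 71) = 1, back-substitute to write 1 as a combination:
1 = 7 − 3·2
1 = −3·16 + 7·7
1 = 7·55 − 24·16
1 = −24·71 + 31·55
So 55·31 ≡ 1 (mod 71).

31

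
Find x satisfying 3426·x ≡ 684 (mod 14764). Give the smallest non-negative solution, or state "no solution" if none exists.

6878

First find gcd(3426, 14764):
14764 = 4×3426 + 1060
3426 = 3×1060 + 246
1060 = 4×246 + 76
246 = 3×76 + 18
76 = 4×18 + 4
18 = 4×4 + 2
4 = 2×2 + 0
gcd = 2 and 2 | 684, so solutions exist. Divide through by 2: 1713x ≡ 342 (mod 7382).
Now find 1713⁻¹ mod 7382:
7382 = 4·1713 + 530
1713 = 3·530 + 123
530 = 4·123 + 38
123 = 3·38 + 9
38 = 4·9 + 2
9 = 4·2 + 1
2 = 2·1 + 0
Back-substitute:
1 = 9 − 4·2
1 = −4·38 + 17·9
1 = 17·123 − 55·38
1 = −55·530 + 237·123
1 = 237·1713 − 766·530
1 = −766·7382 + 3301·1713
So 1713⁻¹ ≡ 3301 (mod 7382).
Then x ≡ 3301·342 ≡ 6878 (mod 7382); the smallest non-negative solution is x = 6878.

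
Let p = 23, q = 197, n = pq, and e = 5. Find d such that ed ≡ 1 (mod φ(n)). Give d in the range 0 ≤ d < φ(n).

φ(n) = (p−1)(q−1) = 22·196 = 4312.
Need d with 5·d ≡ 1 (mod 4312). Apply the extended Euclidean algorithm:
4312 = 862*5 + 2
5 = 2*2 + 1
2 = 2*1 + 0
Back-substitute:
1 = 5 − 2·2
1 = −2·4312 + 1725·5
So 5·1725 ≡ 1 (mod 4312), hence d = 1725.

1725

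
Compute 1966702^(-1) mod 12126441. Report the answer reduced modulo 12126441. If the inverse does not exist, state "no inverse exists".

Run Euclid on (12126441, 1966702):
12126441 = 6×1966702 + 326229
1966702 = 6×326229 + 9328
326229 = 34×9328 + 9077
9328 = 1×9077 + 251
9077 = 36×251 + 41
251 = 6×41 + 5
41 = 8×5 + 1
5 = 5×1 + 0
Since gcd(1966702, 12126441) = 1, back-substitute to write 1 as a combination:
1 = 41 − 8·5
1 = −8·251 + 49·41
1 = 49·9077 − 1772·251
1 = −1772·9328 + 1821·9077
1 = 1821·326229 − 63686·9328
1 = −63686·1966702 + 383937·326229
1 = 383937·12126441 − 2367308·1966702
Thus 1966702·(-2367308) ≡ 1 (mod 12126441); reducing, -2367308 mod 12126441 = 9759133.

9759133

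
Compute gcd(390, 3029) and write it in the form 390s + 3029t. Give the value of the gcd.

Euclidean algorithm:
3029 = 7·390 + 299
390 = 1·299 + 91
299 = 3·91 + 26
91 = 3·26 + 13
26 = 2·13 + 0
gcd(390, 3029) = 13.
Back-substituting:
13 = 91 − 3·26
13 = −3·299 + 10·91
13 = 10·390 − 13·299
13 = −13·3029 + 101·390
So 13 = (-13)·3029 + (101)·390.

13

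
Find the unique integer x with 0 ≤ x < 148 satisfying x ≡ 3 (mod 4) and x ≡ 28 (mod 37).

139

Write x = 3 + 4·k. Then 4·k ≡ 28 − 3 ≡ 25 (mod 37).
Need 4⁻¹ mod 37. Extended Euclid on (37, 4):
37 = 9*4 + 1
4 = 4*1 + 0
Back-substitute:
1 = 37 − 9·4
4⁻¹ ≡ 28 (mod 37), so k ≡ 28·25 ≡ 34 (mod 37).
x = 3 + 4·34 = 139.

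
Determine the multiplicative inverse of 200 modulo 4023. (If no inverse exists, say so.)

gcd(4023, 200) by repeated division:
4023 = 20·200 + 23
200 = 8·23 + 16
23 = 1·16 + 7
16 = 2·7 + 2
7 = 3·2 + 1
2 = 2·1 + 0
Since gcd(200, 4023) = 1, back-substitute to write 1 as a combination:
1 = 7 − 3·2
1 = −3·16 + 7·7
1 = 7·23 − 10·16
1 = −10·200 + 87·23
1 = 87·4023 − 1750·200
Hence 200⁻¹ ≡ -1750 ≡ 2273 (mod 4023).

2273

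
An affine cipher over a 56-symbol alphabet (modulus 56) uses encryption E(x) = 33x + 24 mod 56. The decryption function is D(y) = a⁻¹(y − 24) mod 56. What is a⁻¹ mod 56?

17

gcd(56, 33) by repeated division:
56 = 1*33 + 23
33 = 1*23 + 10
23 = 2*10 + 3
10 = 3*3 + 1
3 = 3*1 + 0
Since gcd(33, 56) = 1, back-substitute to write 1 as a combination:
1 = 10 − 3·3
1 = −3·23 + 7·10
1 = 7·33 − 10·23
1 = −10·56 + 17·33
So 33·17 ≡ 1 (mod 56).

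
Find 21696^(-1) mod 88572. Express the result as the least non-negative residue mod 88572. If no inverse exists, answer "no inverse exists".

no inverse exists

Compute gcd(21696, 88572):
88572 = 4*21696 + 1788
21696 = 12*1788 + 240
1788 = 7*240 + 108
240 = 2*108 + 24
108 = 4*24 + 12
24 = 2*12 + 0
The gcd is 12, not 1, hence no inverse exists.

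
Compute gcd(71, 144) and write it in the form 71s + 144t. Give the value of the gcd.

Apply Euclid's algorithm to 144 and 71:
144 = 2×71 + 2
71 = 35×2 + 1
2 = 2×1 + 0
gcd(71, 144) = 1.
Working backward:
1 = 71 − 35·2
1 = −35·144 + 71·71
So 1 = (-35)·144 + (71)·71.

1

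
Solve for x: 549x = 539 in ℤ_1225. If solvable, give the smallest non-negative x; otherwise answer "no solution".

First find gcd(549, 1225):
1225 = 2×549 + 127
549 = 4×127 + 41
127 = 3×41 + 4
41 = 10×4 + 1
4 = 4×1 + 0
gcd = 1, so a unique solution mod 1225 exists.
Back-substitute for the Bézout coefficients:
1 = 41 − 10·4
1 = −10·127 + 31·41
1 = 31·549 − 134·127
1 = −134·1225 + 299·549
So 549·(299) ≡ 1 (mod 1225), giving 549⁻¹ ≡ 299.
x ≡ 549⁻¹·539 ≡ 299·539 ≡ 686 (mod 1225).

686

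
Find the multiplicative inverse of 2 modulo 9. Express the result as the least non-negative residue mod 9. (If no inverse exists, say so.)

5

Run Euclid on (9, 2):
9 = 4·2 + 1
2 = 2·1 + 0
Since gcd(2, 9) = 1, back-substitute to write 1 as a combination:
1 = 9 − 4·2
Hence 2⁻¹ ≡ -4 ≡ 5 (mod 9).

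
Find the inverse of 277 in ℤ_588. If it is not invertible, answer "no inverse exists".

Apply the Euclidean algorithm to 588 and 277:
588 = 2×277 + 34
277 = 8×34 + 5
34 = 6×5 + 4
5 = 1×4 + 1
4 = 4×1 + 0
The gcd is 1. Working backward:
1 = 5 − 4
1 = −34 + 7·5
1 = 7·277 − 57·34
1 = −57·588 + 121·277
So 277·121 ≡ 1 (mod 588).

121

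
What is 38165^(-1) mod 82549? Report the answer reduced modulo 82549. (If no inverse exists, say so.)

gcd(82549, 38165) by repeated division:
82549 = 2·38165 + 6219
38165 = 6·6219 + 851
6219 = 7·851 + 262
851 = 3·262 + 65
262 = 4·65 + 2
65 = 32·2 + 1
2 = 2·1 + 0
The gcd is 1. Working backward:
1 = 65 − 32·2
1 = −32·262 + 129·65
1 = 129·851 − 419·262
1 = −419·6219 + 3062·851
1 = 3062·38165 − 18791·6219
1 = −18791·82549 + 40644·38165
So 38165·40644 ≡ 1 (mod 82549).

40644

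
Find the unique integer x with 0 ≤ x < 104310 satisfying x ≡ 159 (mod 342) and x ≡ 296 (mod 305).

Write x = 159 + 342·k. Then 342·k ≡ 296 − 159 ≡ 137 (mod 305).
Need 342⁻¹ mod 305. Extended Euclid on (305, 37):
305 = 8*37 + 9
37 = 4*9 + 1
9 = 9*1 + 0
Back-substitute:
1 = 37 − 4·9
1 = −4·305 + 33·37
342⁻¹ ≡ 33 (mod 305), so k ≡ 33·137 ≡ 251 (mod 305).
x = 159 + 342·251 = 86001.

86001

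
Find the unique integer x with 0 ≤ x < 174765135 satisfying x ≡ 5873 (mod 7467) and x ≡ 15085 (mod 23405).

52020995

Write x = 5873 + 7467·k. Then 7467·k ≡ 15085 − 5873 ≡ 9212 (mod 23405).
Need 7467⁻¹ mod 23405. Extended Euclid on (23405, 7467):
23405 = 3×7467 + 1004
7467 = 7×1004 + 439
1004 = 2×439 + 126
439 = 3×126 + 61
126 = 2×61 + 4
61 = 15×4 + 1
4 = 4×1 + 0
Back-substitute:
1 = 61 − 15·4
1 = −15·126 + 31·61
1 = 31·439 − 108·126
1 = −108·1004 + 247·439
1 = 247·7467 − 1837·1004
1 = −1837·23405 + 5758·7467
7467⁻¹ ≡ 5758 (mod 23405), so k ≡ 5758·9212 ≡ 6966 (mod 23405).
x = 5873 + 7467·6966 = 52020995.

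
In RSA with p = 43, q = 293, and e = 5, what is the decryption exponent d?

2453

φ(n) = (p−1)(q−1) = 42·292 = 12264.
Need d with 5·d ≡ 1 (mod 12264). Apply the extended Euclidean algorithm:
12264 = 2452×5 + 4
5 = 1×4 + 1
4 = 4×1 + 0
Back-substitute:
1 = 5 − 4
1 = −12264 + 2453·5
So 5·2453 ≡ 1 (mod 12264), hence d = 2453.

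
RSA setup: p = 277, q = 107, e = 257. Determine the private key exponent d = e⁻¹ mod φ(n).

φ(n) = (p−1)(q−1) = 276·106 = 29256.
Need d with 257·d ≡ 1 (mod 29256). Apply the extended Euclidean algorithm:
29256 = 113·257 + 215
257 = 1·215 + 42
215 = 5·42 + 5
42 = 8·5 + 2
5 = 2·2 + 1
2 = 2·1 + 0
Back-substitute:
1 = 5 − 2·2
1 = −2·42 + 17·5
1 = 17·215 − 87·42
1 = −87·257 + 104·215
1 = 104·29256 − 11839·257
So 257·(-11839) ≡ 1 (mod 29256), hence d ≡ -11839 ≡ 17417 (mod 29256).

17417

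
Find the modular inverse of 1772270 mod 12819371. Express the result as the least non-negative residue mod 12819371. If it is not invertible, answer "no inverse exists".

Apply the Euclidean algorithm to 12819371 and 1772270:
12819371 = 7*1772270 + 413481
1772270 = 4*413481 + 118346
413481 = 3*118346 + 58443
118346 = 2*58443 + 1460
58443 = 40*1460 + 43
1460 = 33*43 + 41
43 = 1*41 + 2
41 = 20*2 + 1
2 = 2*1 + 0
Since gcd(1772270, 12819371) = 1, back-substitute to write 1 as a combination:
1 = 41 − 20·2
1 = −20·43 + 21·41
1 = 21·1460 − 713·43
1 = −713·58443 + 28541·1460
1 = 28541·118346 − 57795·58443
1 = −57795·413481 + 201926·118346
1 = 201926·1772270 − 865499·413481
1 = −865499·12819371 + 6260419·1772270
So 1772270·6260419 ≡ 1 (mod 12819371).

6260419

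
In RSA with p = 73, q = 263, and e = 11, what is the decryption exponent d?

1715

φ(n) = (p−1)(q−1) = 72·262 = 18864.
Need d with 11·d ≡ 1 (mod 18864). Apply the extended Euclidean algorithm:
18864 = 1714×11 + 10
11 = 1×10 + 1
10 = 10×1 + 0
Back-substitute:
1 = 11 − 10
1 = −18864 + 1715·11
So 11·1715 ≡ 1 (mod 18864), hence d = 1715.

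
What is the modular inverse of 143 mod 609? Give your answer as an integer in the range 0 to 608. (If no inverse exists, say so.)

Apply the Euclidean algorithm to 609 and 143:
609 = 4·143 + 37
143 = 3·37 + 32
37 = 1·32 + 5
32 = 6·5 + 2
5 = 2·2 + 1
2 = 2·1 + 0
gcd = 1, so the inverse exists. Back-substitute:
1 = 5 − 2·2
1 = −2·32 + 13·5
1 = 13·37 − 15·32
1 = −15·143 + 58·37
1 = 58·609 − 247·143
So 143·(-247) ≡ 1 (mod 609), and -247 ≡ 362 (mod 609).

362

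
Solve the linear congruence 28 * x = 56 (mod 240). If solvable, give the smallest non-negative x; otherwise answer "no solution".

2

First find gcd(28, 240):
240 = 8×28 + 16
28 = 1×16 + 12
16 = 1×12 + 4
12 = 3×4 + 0
gcd = 4 and 4 | 56, so solutions exist. Divide through by 4: 7x ≡ 14 (mod 60).
Now find 7⁻¹ mod 60:
60 = 8·7 + 4
7 = 1·4 + 3
4 = 1·3 + 1
3 = 3·1 + 0
Back-substitute:
1 = 4 − 3
1 = −7 + 2·4
1 = 2·60 − 17·7
So 7·(-17) ≡ 1 (mod 60), i.e. 7⁻¹ ≡ 43.
Then x ≡ 43·14 ≡ 2 (mod 60); the smallest non-negative solution is x = 2.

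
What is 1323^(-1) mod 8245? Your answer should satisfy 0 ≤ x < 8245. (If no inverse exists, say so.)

7117

Extended Euclidean algorithm:
8245 = 6×1323 + 307
1323 = 4×307 + 95
307 = 3×95 + 22
95 = 4×22 + 7
22 = 3×7 + 1
7 = 7×1 + 0
Since gcd(1323, 8245) = 1, back-substitute to write 1 as a combination:
1 = 22 − 3·7
1 = −3·95 + 13·22
1 = 13·307 − 42·95
1 = −42·1323 + 181·307
1 = 181·8245 − 1128·1323
Hence 1323⁻¹ ≡ -1128 ≡ 7117 (mod 8245).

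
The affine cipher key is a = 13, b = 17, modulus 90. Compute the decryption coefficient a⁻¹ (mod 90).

7

Run Euclid on (90, 13):
90 = 6*13 + 12
13 = 1*12 + 1
12 = 12*1 + 0
The gcd is 1. Working backward:
1 = 13 − 12
1 = −90 + 7·13
So 13·7 ≡ 1 (mod 90).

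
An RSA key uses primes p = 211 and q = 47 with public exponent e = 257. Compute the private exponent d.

6653

φ(n) = (p−1)(q−1) = 210·46 = 9660.
Need d with 257·d ≡ 1 (mod 9660). Apply the extended Euclidean algorithm:
9660 = 37*257 + 151
257 = 1*151 + 106
151 = 1*106 + 45
106 = 2*45 + 16
45 = 2*16 + 13
16 = 1*13 + 3
13 = 4*3 + 1
3 = 3*1 + 0
Back-substitute:
1 = 13 − 4·3
1 = −4·16 + 5·13
1 = 5·45 − 14·16
1 = −14·106 + 33·45
1 = 33·151 − 47·106
1 = −47·257 + 80·151
1 = 80·9660 − 3007·257
So 257·(-3007) ≡ 1 (mod 9660), hence d ≡ -3007 ≡ 6653 (mod 9660).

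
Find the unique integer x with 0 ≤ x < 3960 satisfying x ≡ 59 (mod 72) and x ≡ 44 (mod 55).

1859

Write x = 59 + 72·k. Then 72·k ≡ 44 − 59 ≡ 40 (mod 55).
Need 72⁻¹ mod 55. Extended Euclid on (55, 17):
55 = 3*17 + 4
17 = 4*4 + 1
4 = 4*1 + 0
Back-substitute:
1 = 17 − 4·4
1 = −4·55 + 13·17
72⁻¹ ≡ 13 (mod 55), so k ≡ 13·40 ≡ 25 (mod 55).
x = 59 + 72·25 = 1859.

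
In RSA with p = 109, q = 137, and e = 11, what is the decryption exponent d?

9347

φ(n) = (p−1)(q−1) = 108·136 = 14688.
Need d with 11·d ≡ 1 (mod 14688). Apply the extended Euclidean algorithm:
14688 = 1335·11 + 3
11 = 3·3 + 2
3 = 1·2 + 1
2 = 2·1 + 0
Back-substitute:
1 = 3 − 2
1 = −11 + 4·3
1 = 4·14688 − 5341·11
So 11·(-5341) ≡ 1 (mod 14688), hence d ≡ -5341 ≡ 9347 (mod 14688).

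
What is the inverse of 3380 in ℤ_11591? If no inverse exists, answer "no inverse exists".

6135

gcd(11591, 3380) by repeated division:
11591 = 3·3380 + 1451
3380 = 2·1451 + 478
1451 = 3·478 + 17
478 = 28·17 + 2
17 = 8·2 + 1
2 = 2·1 + 0
gcd = 1, so the inverse exists. Back-substitute:
1 = 17 − 8·2
1 = −8·478 + 225·17
1 = 225·1451 − 683·478
1 = −683·3380 + 1591·1451
1 = 1591·11591 − 5456·3380
Hence 3380⁻¹ ≡ -5456 ≡ 6135 (mod 11591).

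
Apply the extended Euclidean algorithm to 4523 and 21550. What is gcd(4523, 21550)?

1

Euclidean algorithm:
21550 = 4*4523 + 3458
4523 = 1*3458 + 1065
3458 = 3*1065 + 263
1065 = 4*263 + 13
263 = 20*13 + 3
13 = 4*3 + 1
3 = 3*1 + 0
gcd(4523, 21550) = 1.
Working backward:
1 = 13 − 4·3
1 = −4·263 + 81·13
1 = 81·1065 − 328·263
1 = −328·3458 + 1065·1065
1 = 1065·4523 − 1393·3458
1 = −1393·21550 + 6637·4523
So 1 = (-1393)·21550 + (6637)·4523.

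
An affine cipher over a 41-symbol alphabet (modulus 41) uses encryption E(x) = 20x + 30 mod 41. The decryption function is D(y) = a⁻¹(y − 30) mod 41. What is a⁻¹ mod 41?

Run Euclid on (41, 20):
41 = 2×20 + 1
20 = 20×1 + 0
The gcd is 1. Working backward:
1 = 41 − 2·20
Thus 20·(-2) ≡ 1 (mod 41); reducing, -2 mod 41 = 39.

39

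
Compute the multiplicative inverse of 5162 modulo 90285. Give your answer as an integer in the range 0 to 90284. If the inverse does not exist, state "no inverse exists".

Extended Euclidean algorithm:
90285 = 17×5162 + 2531
5162 = 2×2531 + 100
2531 = 25×100 + 31
100 = 3×31 + 7
31 = 4×7 + 3
7 = 2×3 + 1
3 = 3×1 + 0
Since gcd(5162, 90285) = 1, back-substitute to write 1 as a combination:
1 = 7 − 2·3
1 = −2·31 + 9·7
1 = 9·100 − 29·31
1 = −29·2531 + 734·100
1 = 734·5162 − 1497·2531
1 = −1497·90285 + 26183·5162
So 5162·26183 ≡ 1 (mod 90285).

26183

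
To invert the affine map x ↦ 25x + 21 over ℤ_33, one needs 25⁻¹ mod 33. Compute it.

Run Euclid on (33, 25):
33 = 1×25 + 8
25 = 3×8 + 1
8 = 8×1 + 0
gcd = 1, so the inverse exists. Back-substitute:
1 = 25 − 3·8
1 = −3·33 + 4·25
So 25·4 ≡ 1 (mod 33).

4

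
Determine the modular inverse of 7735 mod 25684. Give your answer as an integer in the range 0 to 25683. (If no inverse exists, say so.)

5947

Run Euclid on (25684, 7735):
25684 = 3×7735 + 2479
7735 = 3×2479 + 298
2479 = 8×298 + 95
298 = 3×95 + 13
95 = 7×13 + 4
13 = 3×4 + 1
4 = 4×1 + 0
The gcd is 1. Working backward:
1 = 13 − 3·4
1 = −3·95 + 22·13
1 = 22·298 − 69·95
1 = −69·2479 + 574·298
1 = 574·7735 − 1791·2479
1 = −1791·25684 + 5947·7735
So 7735·5947 ≡ 1 (mod 25684).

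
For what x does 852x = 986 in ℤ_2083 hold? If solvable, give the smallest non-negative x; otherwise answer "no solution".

407

First find gcd(852, 2083):
2083 = 2×852 + 379
852 = 2×379 + 94
379 = 4×94 + 3
94 = 31×3 + 1
3 = 3×1 + 0
gcd = 1, so a unique solution mod 2083 exists.
Back-substitute for the Bézout coefficients:
1 = 94 − 31·3
1 = −31·379 + 125·94
1 = 125·852 − 281·379
1 = −281·2083 + 687·852
So 852·(687) ≡ 1 (mod 2083), giving 852⁻¹ ≡ 687.
x ≡ 852⁻¹·986 ≡ 687·986 ≡ 407 (mod 2083).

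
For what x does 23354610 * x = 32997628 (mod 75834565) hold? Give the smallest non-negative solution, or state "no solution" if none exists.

gcd(23354610, 75834565):
75834565 = 3*23354610 + 5770735
23354610 = 4*5770735 + 271670
5770735 = 21*271670 + 65665
271670 = 4*65665 + 9010
65665 = 7*9010 + 2595
9010 = 3*2595 + 1225
2595 = 2*1225 + 145
1225 = 8*145 + 65
145 = 2*65 + 15
65 = 4*15 + 5
15 = 3*5 + 0
gcd = 5, but 5 ∤ 32997628, so the congruence has no solution.

no solution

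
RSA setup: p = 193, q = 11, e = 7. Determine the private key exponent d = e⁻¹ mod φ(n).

823

φ(n) = (p−1)(q−1) = 192·10 = 1920.
Need d with 7·d ≡ 1 (mod 1920). Apply the extended Euclidean algorithm:
1920 = 274·7 + 2
7 = 3·2 + 1
2 = 2·1 + 0
Back-substitute:
1 = 7 − 3·2
1 = −3·1920 + 823·7
So 7·823 ≡ 1 (mod 1920), hence d = 823.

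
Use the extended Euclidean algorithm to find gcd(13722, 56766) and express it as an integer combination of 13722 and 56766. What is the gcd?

Repeated division:
56766 = 4*13722 + 1878
13722 = 7*1878 + 576
1878 = 3*576 + 150
576 = 3*150 + 126
150 = 1*126 + 24
126 = 5*24 + 6
24 = 4*6 + 0
gcd(13722, 56766) = 6.
Working backward:
6 = 126 − 5·24
6 = −5·150 + 6·126
6 = 6·576 − 23·150
6 = −23·1878 + 75·576
6 = 75·13722 − 548·1878
6 = −548·56766 + 2267·13722
So 6 = (-548)·56766 + (2267)·13722.

6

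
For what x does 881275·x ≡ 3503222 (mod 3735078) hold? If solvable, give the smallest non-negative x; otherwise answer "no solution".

3354278

First find gcd(881275, 3735078):
3735078 = 4*881275 + 209978
881275 = 4*209978 + 41363
209978 = 5*41363 + 3163
41363 = 13*3163 + 244
3163 = 12*244 + 235
244 = 1*235 + 9
235 = 26*9 + 1
9 = 9*1 + 0
gcd = 1, so a unique solution mod 3735078 exists.
Back-substitute for the Bézout coefficients:
1 = 235 − 26·9
1 = −26·244 + 27·235
1 = 27·3163 − 350·244
1 = −350·41363 + 4577·3163
1 = 4577·209978 − 23235·41363
1 = −23235·881275 + 97517·209978
1 = 97517·3735078 − 413303·881275
So 881275·(-413303) ≡ 1 (mod 3735078), giving 881275⁻¹ ≡ 3321775.
x ≡ 881275⁻¹·3503222 ≡ 3321775·3503222 ≡ 3354278 (mod 3735078).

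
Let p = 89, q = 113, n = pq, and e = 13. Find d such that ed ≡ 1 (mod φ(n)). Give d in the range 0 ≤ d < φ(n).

4549

φ(n) = (p−1)(q−1) = 88·112 = 9856.
Need d with 13·d ≡ 1 (mod 9856). Apply the extended Euclidean algorithm:
9856 = 758·13 + 2
13 = 6·2 + 1
2 = 2·1 + 0
Back-substitute:
1 = 13 − 6·2
1 = −6·9856 + 4549·13
So 13·4549 ≡ 1 (mod 9856), hence d = 4549.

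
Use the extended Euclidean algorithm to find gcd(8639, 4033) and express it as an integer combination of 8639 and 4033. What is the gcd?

1

Repeated division:
8639 = 2×4033 + 573
4033 = 7×573 + 22
573 = 26×22 + 1
22 = 22×1 + 0
gcd(8639, 4033) = 1.
Back-substituting:
1 = 573 − 26·22
1 = −26·4033 + 183·573
1 = 183·8639 − 392·4033
So 1 = (183)·8639 + (-392)·4033.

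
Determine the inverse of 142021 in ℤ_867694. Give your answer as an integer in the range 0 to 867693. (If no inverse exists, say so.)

Extended Euclidean algorithm:
867694 = 6×142021 + 15568
142021 = 9×15568 + 1909
15568 = 8×1909 + 296
1909 = 6×296 + 133
296 = 2×133 + 30
133 = 4×30 + 13
30 = 2×13 + 4
13 = 3×4 + 1
4 = 4×1 + 0
Since gcd(142021, 867694) = 1, back-substitute to write 1 as a combination:
1 = 13 − 3·4
1 = −3·30 + 7·13
1 = 7·133 − 31·30
1 = −31·296 + 69·133
1 = 69·1909 − 445·296
1 = −445·15568 + 3629·1909
1 = 3629·142021 − 33106·15568
1 = −33106·867694 + 202265·142021
So 142021·202265 ≡ 1 (mod 867694).

202265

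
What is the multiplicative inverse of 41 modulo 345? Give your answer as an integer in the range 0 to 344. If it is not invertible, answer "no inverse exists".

101

Apply the Euclidean algorithm to 345 and 41:
345 = 8*41 + 17
41 = 2*17 + 7
17 = 2*7 + 3
7 = 2*3 + 1
3 = 3*1 + 0
The gcd is 1. Working backward:
1 = 7 − 2·3
1 = −2·17 + 5·7
1 = 5·41 − 12·17
1 = −12·345 + 101·41
So 41·101 ≡ 1 (mod 345).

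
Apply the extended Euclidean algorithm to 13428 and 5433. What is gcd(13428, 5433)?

Apply Euclid's algorithm to 13428 and 5433:
13428 = 2*5433 + 2562
5433 = 2*2562 + 309
2562 = 8*309 + 90
309 = 3*90 + 39
90 = 2*39 + 12
39 = 3*12 + 3
12 = 4*3 + 0
gcd(13428, 5433) = 3.
Back-substituting:
3 = 39 − 3·12
3 = −3·90 + 7·39
3 = 7·309 − 24·90
3 = −24·2562 + 199·309
3 = 199·5433 − 422·2562
3 = −422·13428 + 1043·5433
So 3 = (-422)·13428 + (1043)·5433.

3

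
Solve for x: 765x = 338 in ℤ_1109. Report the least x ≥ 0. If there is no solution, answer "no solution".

186

First find gcd(765, 1109):
1109 = 1·765 + 344
765 = 2·344 + 77
344 = 4·77 + 36
77 = 2·36 + 5
36 = 7·5 + 1
5 = 5·1 + 0
gcd = 1, so a unique solution mod 1109 exists.
Back-substitute for the Bézout coefficients:
1 = 36 − 7·5
1 = −7·77 + 15·36
1 = 15·344 − 67·77
1 = −67·765 + 149·344
1 = 149·1109 − 216·765
So 765·(-216) ≡ 1 (mod 1109), giving 765⁻¹ ≡ 893.
x ≡ 765⁻¹·338 ≡ 893·338 ≡ 186 (mod 1109).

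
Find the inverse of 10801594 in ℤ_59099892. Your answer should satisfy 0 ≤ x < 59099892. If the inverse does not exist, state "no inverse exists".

no inverse exists

Euclidean algorithm on 59099892, 10801594:
59099892 = 5*10801594 + 5091922
10801594 = 2*5091922 + 617750
5091922 = 8*617750 + 149922
617750 = 4*149922 + 18062
149922 = 8*18062 + 5426
18062 = 3*5426 + 1784
5426 = 3*1784 + 74
1784 = 24*74 + 8
74 = 9*8 + 2
8 = 4*2 + 0
Since gcd = 2 > 1, 10801594 is not a unit mod 59099892.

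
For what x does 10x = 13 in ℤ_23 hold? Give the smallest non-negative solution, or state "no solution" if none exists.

First find gcd(10, 23):
23 = 2×10 + 3
10 = 3×3 + 1
3 = 3×1 + 0
gcd = 1, so a unique solution mod 23 exists.
Back-substitute for the Bézout coefficients:
1 = 10 − 3·3
1 = −3·23 + 7·10
So 10·(7) ≡ 1 (mod 23), giving 10⁻¹ ≡ 7.
x ≡ 10⁻¹·13 ≡ 7·13 ≡ 22 (mod 23).

22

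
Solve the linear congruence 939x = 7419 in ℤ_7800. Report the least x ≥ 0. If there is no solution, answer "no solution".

First find gcd(939, 7800):
7800 = 8·939 + 288
939 = 3·288 + 75
288 = 3·75 + 63
75 = 1·63 + 12
63 = 5·12 + 3
12 = 4·3 + 0
gcd = 3 and 3 | 7419, so solutions exist. Divide through by 3: 313x ≡ 2473 (mod 2600).
Now find 313⁻¹ mod 2600:
2600 = 8·313 + 96
313 = 3·96 + 25
96 = 3·25 + 21
25 = 1·21 + 4
21 = 5·4 + 1
4 = 4·1 + 0
Back-substitute:
1 = 21 − 5·4
1 = −5·25 + 6·21
1 = 6·96 − 23·25
1 = −23·313 + 75·96
1 = 75·2600 − 623·313
So 313·(-623) ≡ 1 (mod 2600), i.e. 313⁻¹ ≡ 1977.
Then x ≡ 1977·2473 ≡ 1121 (mod 2600); the smallest non-negative solution is x = 1121.

1121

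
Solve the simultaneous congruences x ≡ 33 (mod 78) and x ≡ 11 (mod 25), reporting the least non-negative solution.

Write x = 33 + 78·k. Then 78·k ≡ 11 − 33 ≡ 3 (mod 25).
Need 78⁻¹ mod 25. Extended Euclid on (25, 3):
25 = 8·3 + 1
3 = 3·1 + 0
Back-substitute:
1 = 25 − 8·3
78⁻¹ ≡ 17 (mod 25), so k ≡ 17·3 ≡ 1 (mod 25).
x = 33 + 78·1 = 111.

111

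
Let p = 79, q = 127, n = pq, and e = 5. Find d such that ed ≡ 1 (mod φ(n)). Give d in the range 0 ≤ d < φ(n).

5897

φ(n) = (p−1)(q−1) = 78·126 = 9828.
Need d with 5·d ≡ 1 (mod 9828). Apply the extended Euclidean algorithm:
9828 = 1965·5 + 3
5 = 1·3 + 2
3 = 1·2 + 1
2 = 2·1 + 0
Back-substitute:
1 = 3 − 2
1 = −5 + 2·3
1 = 2·9828 − 3931·5
So 5·(-3931) ≡ 1 (mod 9828), hence d ≡ -3931 ≡ 5897 (mod 9828).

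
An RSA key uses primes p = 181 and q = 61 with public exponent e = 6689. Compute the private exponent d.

8609

φ(n) = (p−1)(q−1) = 180·60 = 10800.
Need d with 6689·d ≡ 1 (mod 10800). Apply the extended Euclidean algorithm:
10800 = 1×6689 + 4111
6689 = 1×4111 + 2578
4111 = 1×2578 + 1533
2578 = 1×1533 + 1045
1533 = 1×1045 + 488
1045 = 2×488 + 69
488 = 7×69 + 5
69 = 13×5 + 4
5 = 1×4 + 1
4 = 4×1 + 0
Back-substitute:
1 = 5 − 4
1 = −69 + 14·5
1 = 14·488 − 99·69
1 = −99·1045 + 212·488
1 = 212·1533 − 311·1045
1 = −311·2578 + 523·1533
1 = 523·4111 − 834·2578
1 = −834·6689 + 1357·4111
1 = 1357·10800 − 2191·6689
So 6689·(-2191) ≡ 1 (mod 10800), hence d ≡ -2191 ≡ 8609 (mod 10800).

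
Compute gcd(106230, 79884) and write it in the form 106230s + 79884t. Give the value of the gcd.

Repeated division:
106230 = 1·79884 + 26346
79884 = 3·26346 + 846
26346 = 31·846 + 120
846 = 7·120 + 6
120 = 20·6 + 0
gcd(106230, 79884) = 6.
Express as a combination:
6 = 846 − 7·120
6 = −7·26346 + 218·846
6 = 218·79884 − 661·26346
6 = −661·106230 + 879·79884
So 6 = (-661)·106230 + (879)·79884.

6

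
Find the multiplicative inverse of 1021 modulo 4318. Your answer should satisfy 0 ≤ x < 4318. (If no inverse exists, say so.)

Run Euclid on (4318, 1021):
4318 = 4*1021 + 234
1021 = 4*234 + 85
234 = 2*85 + 64
85 = 1*64 + 21
64 = 3*21 + 1
21 = 21*1 + 0
gcd = 1, so the inverse exists. Back-substitute:
1 = 64 − 3·21
1 = −3·85 + 4·64
1 = 4·234 − 11·85
1 = −11·1021 + 48·234
1 = 48·4318 − 203·1021
So 1021·(-203) ≡ 1 (mod 4318), and -203 ≡ 4115 (mod 4318).

4115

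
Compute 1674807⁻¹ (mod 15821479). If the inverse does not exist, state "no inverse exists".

3147798

Run Euclid on (15821479, 1674807):
15821479 = 9×1674807 + 748216
1674807 = 2×748216 + 178375
748216 = 4×178375 + 34716
178375 = 5×34716 + 4795
34716 = 7×4795 + 1151
4795 = 4×1151 + 191
1151 = 6×191 + 5
191 = 38×5 + 1
5 = 5×1 + 0
The gcd is 1. Working backward:
1 = 191 − 38·5
1 = −38·1151 + 229·191
1 = 229·4795 − 954·1151
1 = −954·34716 + 6907·4795
1 = 6907·178375 − 35489·34716
1 = −35489·748216 + 148863·178375
1 = 148863·1674807 − 333215·748216
1 = −333215·15821479 + 3147798·1674807
So 1674807·3147798 ≡ 1 (mod 15821479).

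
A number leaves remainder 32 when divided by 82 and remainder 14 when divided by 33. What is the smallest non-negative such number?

278

Write x = 32 + 82·k. Then 82·k ≡ 14 − 32 ≡ 15 (mod 33).
Need 82⁻¹ mod 33. Extended Euclid on (33, 16):
33 = 2·16 + 1
16 = 16·1 + 0
Back-substitute:
1 = 33 − 2·16
82⁻¹ ≡ 31 (mod 33), so k ≡ 31·15 ≡ 3 (mod 33).
x = 32 + 82·3 = 278.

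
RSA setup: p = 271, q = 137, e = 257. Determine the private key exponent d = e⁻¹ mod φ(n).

φ(n) = (p−1)(q−1) = 270·136 = 36720.
Need d with 257·d ≡ 1 (mod 36720). Apply the extended Euclidean algorithm:
36720 = 142×257 + 226
257 = 1×226 + 31
226 = 7×31 + 9
31 = 3×9 + 4
9 = 2×4 + 1
4 = 4×1 + 0
Back-substitute:
1 = 9 − 2·4
1 = −2·31 + 7·9
1 = 7·226 − 51·31
1 = −51·257 + 58·226
1 = 58·36720 − 8287·257
So 257·(-8287) ≡ 1 (mod 36720), hence d ≡ -8287 ≡ 28433 (mod 36720).

28433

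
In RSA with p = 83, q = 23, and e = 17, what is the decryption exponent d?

φ(n) = (p−1)(q−1) = 82·22 = 1804.
Need d with 17·d ≡ 1 (mod 1804). Apply the extended Euclidean algorithm:
1804 = 106·17 + 2
17 = 8·2 + 1
2 = 2·1 + 0
Back-substitute:
1 = 17 − 8·2
1 = −8·1804 + 849·17
So 17·849 ≡ 1 (mod 1804), hence d = 849.

849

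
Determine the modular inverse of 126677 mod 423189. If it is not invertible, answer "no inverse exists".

409118

Apply the Euclidean algorithm to 423189 and 126677:
423189 = 3×126677 + 43158
126677 = 2×43158 + 40361
43158 = 1×40361 + 2797
40361 = 14×2797 + 1203
2797 = 2×1203 + 391
1203 = 3×391 + 30
391 = 13×30 + 1
30 = 30×1 + 0
The gcd is 1. Working backward:
1 = 391 − 13·30
1 = −13·1203 + 40·391
1 = 40·2797 − 93·1203
1 = −93·40361 + 1342·2797
1 = 1342·43158 − 1435·40361
1 = −1435·126677 + 4212·43158
1 = 4212·423189 − 14071·126677
Hence 126677⁻¹ ≡ -14071 ≡ 409118 (mod 423189).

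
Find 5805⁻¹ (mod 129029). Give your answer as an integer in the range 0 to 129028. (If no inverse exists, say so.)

55368

Extended Euclidean algorithm:
129029 = 22×5805 + 1319
5805 = 4×1319 + 529
1319 = 2×529 + 261
529 = 2×261 + 7
261 = 37×7 + 2
7 = 3×2 + 1
2 = 2×1 + 0
gcd = 1, so the inverse exists. Back-substitute:
1 = 7 − 3·2
1 = −3·261 + 112·7
1 = 112·529 − 227·261
1 = −227·1319 + 566·529
1 = 566·5805 − 2491·1319
1 = −2491·129029 + 55368·5805
So 5805·55368 ≡ 1 (mod 129029).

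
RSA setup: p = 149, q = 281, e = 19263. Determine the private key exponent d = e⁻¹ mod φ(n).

φ(n) = (p−1)(q−1) = 148·280 = 41440.
Need d with 19263·d ≡ 1 (mod 41440). Apply the extended Euclidean algorithm:
41440 = 2×19263 + 2914
19263 = 6×2914 + 1779
2914 = 1×1779 + 1135
1779 = 1×1135 + 644
1135 = 1×644 + 491
644 = 1×491 + 153
491 = 3×153 + 32
153 = 4×32 + 25
32 = 1×25 + 7
25 = 3×7 + 4
7 = 1×4 + 3
4 = 1×3 + 1
3 = 3×1 + 0
Back-substitute:
1 = 4 − 3
1 = −7 + 2·4
1 = 2·25 − 7·7
1 = −7·32 + 9·25
1 = 9·153 − 43·32
1 = −43·491 + 138·153
1 = 138·644 − 181·491
1 = −181·1135 + 319·644
1 = 319·1779 − 500·1135
1 = −500·2914 + 819·1779
1 = 819·19263 − 5414·2914
1 = −5414·41440 + 11647·19263
So 19263·11647 ≡ 1 (mod 41440), hence d = 11647.

11647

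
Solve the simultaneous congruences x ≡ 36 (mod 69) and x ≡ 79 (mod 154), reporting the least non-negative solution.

9627

Write x = 36 + 69·k. Then 69·k ≡ 79 − 36 ≡ 43 (mod 154).
Need 69⁻¹ mod 154. Extended Euclid on (154, 69):
154 = 2·69 + 16
69 = 4·16 + 5
16 = 3·5 + 1
5 = 5·1 + 0
Back-substitute:
1 = 16 − 3·5
1 = −3·69 + 13·16
1 = 13·154 − 29·69
69⁻¹ ≡ 125 (mod 154), so k ≡ 125·43 ≡ 139 (mod 154).
x = 36 + 69·139 = 9627.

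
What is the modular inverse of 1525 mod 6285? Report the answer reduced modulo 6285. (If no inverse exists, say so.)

Compute gcd(1525, 6285):
6285 = 4×1525 + 185
1525 = 8×185 + 45
185 = 4×45 + 5
45 = 9×5 + 0
gcd(1525, 6285) = 5 ≠ 1, so 1525 has no multiplicative inverse modulo 6285.

no inverse exists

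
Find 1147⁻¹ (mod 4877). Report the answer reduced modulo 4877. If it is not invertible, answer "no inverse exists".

540

Run Euclid on (4877, 1147):
4877 = 4·1147 + 289
1147 = 3·289 + 280
289 = 1·280 + 9
280 = 31·9 + 1
9 = 9·1 + 0
Since gcd(1147, 4877) = 1, back-substitute to write 1 as a combination:
1 = 280 − 31·9
1 = −31·289 + 32·280
1 = 32·1147 − 127·289
1 = −127·4877 + 540·1147
So 1147·540 ≡ 1 (mod 4877).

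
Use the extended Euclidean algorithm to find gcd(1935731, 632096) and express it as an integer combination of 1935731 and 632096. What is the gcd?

Apply Euclid's algorithm to 1935731 and 632096:
1935731 = 3*632096 + 39443
632096 = 16*39443 + 1008
39443 = 39*1008 + 131
1008 = 7*131 + 91
131 = 1*91 + 40
91 = 2*40 + 11
40 = 3*11 + 7
11 = 1*7 + 4
7 = 1*4 + 3
4 = 1*3 + 1
3 = 3*1 + 0
gcd(1935731, 632096) = 1.
Express as a combination:
1 = 4 − 3
1 = −7 + 2·4
1 = 2·11 − 3·7
1 = −3·40 + 11·11
1 = 11·91 − 25·40
1 = −25·131 + 36·91
1 = 36·1008 − 277·131
1 = −277·39443 + 10839·1008
1 = 10839·632096 − 173701·39443
1 = −173701·1935731 + 531942·632096
So 1 = (-173701)·1935731 + (531942)·632096.

1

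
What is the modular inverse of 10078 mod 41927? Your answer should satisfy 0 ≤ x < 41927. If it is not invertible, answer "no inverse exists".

Extended Euclidean algorithm:
41927 = 4·10078 + 1615
10078 = 6·1615 + 388
1615 = 4·388 + 63
388 = 6·63 + 10
63 = 6·10 + 3
10 = 3·3 + 1
3 = 3·1 + 0
Since gcd(10078, 41927) = 1, back-substitute to write 1 as a combination:
1 = 10 − 3·3
1 = −3·63 + 19·10
1 = 19·388 − 117·63
1 = −117·1615 + 487·388
1 = 487·10078 − 3039·1615
1 = −3039·41927 + 12643·10078
So 10078·12643 ≡ 1 (mod 41927).

12643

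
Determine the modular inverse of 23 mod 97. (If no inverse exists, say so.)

Extended Euclidean algorithm:
97 = 4*23 + 5
23 = 4*5 + 3
5 = 1*3 + 2
3 = 1*2 + 1
2 = 2*1 + 0
The gcd is 1. Working backward:
1 = 3 − 2
1 = −5 + 2·3
1 = 2·23 − 9·5
1 = −9·97 + 38·23
So 23·38 ≡ 1 (mod 97).

38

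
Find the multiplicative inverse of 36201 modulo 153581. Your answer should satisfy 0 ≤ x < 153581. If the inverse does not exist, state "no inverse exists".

Apply the Euclidean algorithm to 153581 and 36201:
153581 = 4×36201 + 8777
36201 = 4×8777 + 1093
8777 = 8×1093 + 33
1093 = 33×33 + 4
33 = 8×4 + 1
4 = 4×1 + 0
The gcd is 1. Working backward:
1 = 33 − 8·4
1 = −8·1093 + 265·33
1 = 265·8777 − 2128·1093
1 = −2128·36201 + 8777·8777
1 = 8777·153581 − 37236·36201
So 36201·(-37236) ≡ 1 (mod 153581), and -37236 ≡ 116345 (mod 153581).

116345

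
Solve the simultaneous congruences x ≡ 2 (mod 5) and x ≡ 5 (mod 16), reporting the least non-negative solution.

Write x = 2 + 5·k. Then 5·k ≡ 5 − 2 ≡ 3 (mod 16).
Need 5⁻¹ mod 16. Extended Euclid on (16, 5):
16 = 3*5 + 1
5 = 5*1 + 0
Back-substitute:
1 = 16 − 3·5
5⁻¹ ≡ 13 (mod 16), so k ≡ 13·3 ≡ 7 (mod 16).
x = 2 + 5·7 = 37.

37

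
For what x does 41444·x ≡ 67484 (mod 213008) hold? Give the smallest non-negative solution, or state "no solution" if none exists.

46459

First find gcd(41444, 213008):
213008 = 5*41444 + 5788
41444 = 7*5788 + 928
5788 = 6*928 + 220
928 = 4*220 + 48
220 = 4*48 + 28
48 = 1*28 + 20
28 = 1*20 + 8
20 = 2*8 + 4
8 = 2*4 + 0
gcd = 4 and 4 | 67484, so solutions exist. Divide through by 4: 10361x ≡ 16871 (mod 53252).
Now find 10361⁻¹ mod 53252:
53252 = 5·10361 + 1447
10361 = 7·1447 + 232
1447 = 6·232 + 55
232 = 4·55 + 12
55 = 4·12 + 7
12 = 1·7 + 5
7 = 1·5 + 2
5 = 2·2 + 1
2 = 2·1 + 0
Back-substitute:
1 = 5 − 2·2
1 = −2·7 + 3·5
1 = 3·12 − 5·7
1 = −5·55 + 23·12
1 = 23·232 − 97·55
1 = −97·1447 + 605·232
1 = 605·10361 − 4332·1447
1 = −4332·53252 + 22265·10361
So 10361⁻¹ ≡ 22265 (mod 53252).
Then x ≡ 22265·16871 ≡ 46459 (mod 53252); the smallest non-negative solution is x = 46459.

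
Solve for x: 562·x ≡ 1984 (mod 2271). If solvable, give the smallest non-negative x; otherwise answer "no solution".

First find gcd(562, 2271):
2271 = 4·562 + 23
562 = 24·23 + 10
23 = 2·10 + 3
10 = 3·3 + 1
3 = 3·1 + 0
gcd = 1, so a unique solution mod 2271 exists.
Back-substitute for the Bézout coefficients:
1 = 10 − 3·3
1 = −3·23 + 7·10
1 = 7·562 − 171·23
1 = −171·2271 + 691·562
So 562·(691) ≡ 1 (mod 2271), giving 562⁻¹ ≡ 691.
x ≡ 562⁻¹·1984 ≡ 691·1984 ≡ 1531 (mod 2271).

1531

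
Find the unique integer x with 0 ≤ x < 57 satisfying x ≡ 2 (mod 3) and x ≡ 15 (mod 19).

Write x = 2 + 3·k. Then 3·k ≡ 15 − 2 ≡ 13 (mod 19).
Need 3⁻¹ mod 19. Extended Euclid on (19, 3):
19 = 6×3 + 1
3 = 3×1 + 0
Back-substitute:
1 = 19 − 6·3
3⁻¹ ≡ 13 (mod 19), so k ≡ 13·13 ≡ 17 (mod 19).
x = 2 + 3·17 = 53.

53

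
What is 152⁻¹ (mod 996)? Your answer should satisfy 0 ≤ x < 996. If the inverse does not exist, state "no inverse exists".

no inverse exists

Compute gcd(152, 996):
996 = 6*152 + 84
152 = 1*84 + 68
84 = 1*68 + 16
68 = 4*16 + 4
16 = 4*4 + 0
gcd(152, 996) = 4 ≠ 1, so 152 has no multiplicative inverse modulo 996.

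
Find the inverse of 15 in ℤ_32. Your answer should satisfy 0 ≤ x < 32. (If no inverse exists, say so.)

15

gcd(32, 15) by repeated division:
32 = 2×15 + 2
15 = 7×2 + 1
2 = 2×1 + 0
Since gcd(15, 32) = 1, back-substitute to write 1 as a combination:
1 = 15 − 7·2
1 = −7·32 + 15·15
So 15·15 ≡ 1 (mod 32).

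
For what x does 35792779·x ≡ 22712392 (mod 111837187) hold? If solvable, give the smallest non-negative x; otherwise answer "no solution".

no solution

gcd(35792779, 111837187):
111837187 = 3·35792779 + 4458850
35792779 = 8·4458850 + 121979
4458850 = 36·121979 + 67606
121979 = 1·67606 + 54373
67606 = 1·54373 + 13233
54373 = 4·13233 + 1441
13233 = 9·1441 + 264
1441 = 5·264 + 121
264 = 2·121 + 22
121 = 5·22 + 11
22 = 2·11 + 0
gcd = 11, but 11 ∤ 22712392, so the congruence has no solution.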